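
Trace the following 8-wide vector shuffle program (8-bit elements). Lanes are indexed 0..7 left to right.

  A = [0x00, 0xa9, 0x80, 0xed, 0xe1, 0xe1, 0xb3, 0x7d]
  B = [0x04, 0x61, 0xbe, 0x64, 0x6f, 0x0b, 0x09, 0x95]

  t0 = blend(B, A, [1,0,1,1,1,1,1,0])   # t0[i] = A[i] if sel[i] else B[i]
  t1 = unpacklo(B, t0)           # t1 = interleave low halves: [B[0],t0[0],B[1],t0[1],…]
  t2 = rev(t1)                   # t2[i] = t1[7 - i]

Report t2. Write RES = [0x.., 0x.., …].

RES = [ 0xed  0x64  0x80  0xbe  0x61  0x61  0x00  0x04 ]

→ t0 |00|61|80|ed|e1|e1|b3|95|
→ t1 |04|00|61|61|be|80|64|ed|
→ t2 |ed|64|80|be|61|61|00|04|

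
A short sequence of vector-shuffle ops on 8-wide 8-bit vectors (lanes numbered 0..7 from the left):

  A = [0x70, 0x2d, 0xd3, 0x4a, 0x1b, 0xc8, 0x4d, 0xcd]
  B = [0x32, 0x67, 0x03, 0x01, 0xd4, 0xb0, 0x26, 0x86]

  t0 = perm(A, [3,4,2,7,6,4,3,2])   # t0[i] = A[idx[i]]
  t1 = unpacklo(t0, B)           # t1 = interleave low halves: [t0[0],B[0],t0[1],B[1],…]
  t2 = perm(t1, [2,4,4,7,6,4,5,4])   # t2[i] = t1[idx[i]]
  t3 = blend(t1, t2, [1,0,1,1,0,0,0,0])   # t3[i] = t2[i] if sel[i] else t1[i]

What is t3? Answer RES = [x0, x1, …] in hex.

RES = [ 0x1b  0x32  0xd3  0x01  0xd3  0x03  0xcd  0x01 ]

  t0: 4a 1b d3 cd 4d 1b 4a d3
  t1: 4a 32 1b 67 d3 03 cd 01
  t2: 1b d3 d3 01 cd d3 03 d3
  t3: 1b 32 d3 01 d3 03 cd 01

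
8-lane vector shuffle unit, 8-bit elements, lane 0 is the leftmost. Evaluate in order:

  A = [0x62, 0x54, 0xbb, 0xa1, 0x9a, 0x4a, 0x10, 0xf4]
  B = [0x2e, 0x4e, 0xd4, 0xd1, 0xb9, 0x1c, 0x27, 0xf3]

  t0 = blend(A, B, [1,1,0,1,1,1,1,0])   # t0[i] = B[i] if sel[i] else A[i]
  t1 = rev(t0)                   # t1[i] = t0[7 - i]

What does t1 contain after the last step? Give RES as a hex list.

RES = [0xf4, 0x27, 0x1c, 0xb9, 0xd1, 0xbb, 0x4e, 0x2e]

t0 = [0x2e, 0x4e, 0xbb, 0xd1, 0xb9, 0x1c, 0x27, 0xf4]
t1 = [0xf4, 0x27, 0x1c, 0xb9, 0xd1, 0xbb, 0x4e, 0x2e]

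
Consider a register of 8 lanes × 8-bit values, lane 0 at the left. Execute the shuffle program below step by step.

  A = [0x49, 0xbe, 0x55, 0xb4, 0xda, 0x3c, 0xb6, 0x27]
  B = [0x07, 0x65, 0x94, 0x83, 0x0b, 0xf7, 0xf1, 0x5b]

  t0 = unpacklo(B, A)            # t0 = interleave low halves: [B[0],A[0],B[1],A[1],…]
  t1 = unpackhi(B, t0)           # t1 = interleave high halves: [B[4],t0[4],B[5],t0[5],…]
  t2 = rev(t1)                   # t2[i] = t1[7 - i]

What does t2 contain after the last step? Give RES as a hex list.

RES = [ 0xb4  0x5b  0x83  0xf1  0x55  0xf7  0x94  0x0b ]

  t0: 07 49 65 be 94 55 83 b4
  t1: 0b 94 f7 55 f1 83 5b b4
  t2: b4 5b 83 f1 55 f7 94 0b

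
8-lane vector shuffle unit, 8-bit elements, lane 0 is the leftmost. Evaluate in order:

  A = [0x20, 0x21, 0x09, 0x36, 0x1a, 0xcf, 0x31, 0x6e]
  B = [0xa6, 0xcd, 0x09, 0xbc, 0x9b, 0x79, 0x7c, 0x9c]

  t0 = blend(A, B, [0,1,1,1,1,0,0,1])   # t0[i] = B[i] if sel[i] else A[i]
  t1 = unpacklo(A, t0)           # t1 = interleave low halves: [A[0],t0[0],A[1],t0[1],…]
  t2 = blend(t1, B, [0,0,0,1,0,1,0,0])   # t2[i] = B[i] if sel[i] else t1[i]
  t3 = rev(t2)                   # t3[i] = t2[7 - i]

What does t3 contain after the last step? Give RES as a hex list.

t0 = [0x20, 0xcd, 0x09, 0xbc, 0x9b, 0xcf, 0x31, 0x9c]
t1 = [0x20, 0x20, 0x21, 0xcd, 0x09, 0x09, 0x36, 0xbc]
t2 = [0x20, 0x20, 0x21, 0xbc, 0x09, 0x79, 0x36, 0xbc]
t3 = [0xbc, 0x36, 0x79, 0x09, 0xbc, 0x21, 0x20, 0x20]

RES = [0xbc, 0x36, 0x79, 0x09, 0xbc, 0x21, 0x20, 0x20]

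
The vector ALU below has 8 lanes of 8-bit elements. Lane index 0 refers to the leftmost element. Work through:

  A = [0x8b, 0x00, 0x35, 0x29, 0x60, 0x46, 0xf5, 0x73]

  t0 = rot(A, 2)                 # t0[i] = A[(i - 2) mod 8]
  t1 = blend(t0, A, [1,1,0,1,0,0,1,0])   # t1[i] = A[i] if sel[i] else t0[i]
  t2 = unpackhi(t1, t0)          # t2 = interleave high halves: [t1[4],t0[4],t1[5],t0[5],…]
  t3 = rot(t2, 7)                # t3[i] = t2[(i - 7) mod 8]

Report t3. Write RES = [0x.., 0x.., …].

  t0: f5 73 8b 00 35 29 60 46
  t1: 8b 00 8b 29 35 29 f5 46
  t2: 35 35 29 29 f5 60 46 46
  t3: 35 29 29 f5 60 46 46 35

RES = [ 0x35  0x29  0x29  0xf5  0x60  0x46  0x46  0x35 ]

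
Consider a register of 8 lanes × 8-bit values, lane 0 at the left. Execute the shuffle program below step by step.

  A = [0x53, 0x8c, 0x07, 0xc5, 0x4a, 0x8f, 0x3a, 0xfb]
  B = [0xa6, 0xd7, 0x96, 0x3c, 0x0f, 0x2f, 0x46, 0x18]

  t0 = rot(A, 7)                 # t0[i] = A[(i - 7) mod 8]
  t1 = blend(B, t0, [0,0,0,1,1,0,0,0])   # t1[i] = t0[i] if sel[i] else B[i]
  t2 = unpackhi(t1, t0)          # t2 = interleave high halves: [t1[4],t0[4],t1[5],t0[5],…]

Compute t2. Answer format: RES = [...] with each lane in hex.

t0 = [0x8c, 0x07, 0xc5, 0x4a, 0x8f, 0x3a, 0xfb, 0x53]
t1 = [0xa6, 0xd7, 0x96, 0x4a, 0x8f, 0x2f, 0x46, 0x18]
t2 = [0x8f, 0x8f, 0x2f, 0x3a, 0x46, 0xfb, 0x18, 0x53]

RES = [0x8f, 0x8f, 0x2f, 0x3a, 0x46, 0xfb, 0x18, 0x53]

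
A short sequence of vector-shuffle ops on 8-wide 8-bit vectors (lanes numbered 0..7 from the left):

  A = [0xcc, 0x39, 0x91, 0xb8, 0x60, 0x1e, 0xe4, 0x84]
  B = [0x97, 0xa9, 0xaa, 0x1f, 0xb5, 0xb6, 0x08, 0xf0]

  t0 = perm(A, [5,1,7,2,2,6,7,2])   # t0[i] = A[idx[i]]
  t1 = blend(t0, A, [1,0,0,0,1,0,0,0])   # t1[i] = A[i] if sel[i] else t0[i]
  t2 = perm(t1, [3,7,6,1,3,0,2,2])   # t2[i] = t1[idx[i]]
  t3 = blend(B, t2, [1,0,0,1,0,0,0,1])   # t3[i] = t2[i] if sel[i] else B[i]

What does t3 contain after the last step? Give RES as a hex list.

→ t0 |1e|39|84|91|91|e4|84|91|
→ t1 |cc|39|84|91|60|e4|84|91|
→ t2 |91|91|84|39|91|cc|84|84|
→ t3 |91|a9|aa|39|b5|b6|08|84|

RES = [0x91, 0xa9, 0xaa, 0x39, 0xb5, 0xb6, 0x08, 0x84]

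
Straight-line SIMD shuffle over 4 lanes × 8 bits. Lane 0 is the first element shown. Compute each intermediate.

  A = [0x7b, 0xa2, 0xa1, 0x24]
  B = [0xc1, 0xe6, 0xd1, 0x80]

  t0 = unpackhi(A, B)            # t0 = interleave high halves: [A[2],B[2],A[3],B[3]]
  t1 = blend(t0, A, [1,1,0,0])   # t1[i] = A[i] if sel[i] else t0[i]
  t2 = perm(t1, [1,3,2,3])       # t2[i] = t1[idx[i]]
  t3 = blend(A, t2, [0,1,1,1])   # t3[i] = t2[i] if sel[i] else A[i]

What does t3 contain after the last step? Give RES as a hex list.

RES = [0x7b, 0x80, 0x24, 0x80]

  t0: a1 d1 24 80
  t1: 7b a2 24 80
  t2: a2 80 24 80
  t3: 7b 80 24 80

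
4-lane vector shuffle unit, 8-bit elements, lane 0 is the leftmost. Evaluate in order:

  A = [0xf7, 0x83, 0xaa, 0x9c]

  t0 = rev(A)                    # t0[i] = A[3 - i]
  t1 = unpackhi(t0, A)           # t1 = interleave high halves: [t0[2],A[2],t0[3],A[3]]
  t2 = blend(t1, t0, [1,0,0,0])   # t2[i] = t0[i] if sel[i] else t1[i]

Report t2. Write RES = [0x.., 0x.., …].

RES = [ 0x9c  0xaa  0xf7  0x9c ]

  t0: 9c aa 83 f7
  t1: 83 aa f7 9c
  t2: 9c aa f7 9c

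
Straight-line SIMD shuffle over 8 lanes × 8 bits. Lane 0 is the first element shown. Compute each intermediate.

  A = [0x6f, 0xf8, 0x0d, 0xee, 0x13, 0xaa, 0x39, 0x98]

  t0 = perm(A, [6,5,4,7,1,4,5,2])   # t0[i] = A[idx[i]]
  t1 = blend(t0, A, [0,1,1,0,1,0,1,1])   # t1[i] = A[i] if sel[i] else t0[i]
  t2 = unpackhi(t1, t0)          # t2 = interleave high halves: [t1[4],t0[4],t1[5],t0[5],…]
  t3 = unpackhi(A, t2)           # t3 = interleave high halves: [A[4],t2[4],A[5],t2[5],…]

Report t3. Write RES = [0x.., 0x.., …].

  t0: 39 aa 13 98 f8 13 aa 0d
  t1: 39 f8 0d 98 13 13 39 98
  t2: 13 f8 13 13 39 aa 98 0d
  t3: 13 39 aa aa 39 98 98 0d

RES = [0x13, 0x39, 0xaa, 0xaa, 0x39, 0x98, 0x98, 0x0d]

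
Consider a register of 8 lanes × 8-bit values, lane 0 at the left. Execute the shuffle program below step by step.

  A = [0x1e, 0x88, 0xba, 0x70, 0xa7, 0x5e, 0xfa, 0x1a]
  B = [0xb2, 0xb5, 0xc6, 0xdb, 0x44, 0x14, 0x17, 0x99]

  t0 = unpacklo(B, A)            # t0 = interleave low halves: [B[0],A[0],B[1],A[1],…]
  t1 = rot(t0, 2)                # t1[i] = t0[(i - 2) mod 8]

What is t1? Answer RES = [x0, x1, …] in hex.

→ t0 |b2|1e|b5|88|c6|ba|db|70|
→ t1 |db|70|b2|1e|b5|88|c6|ba|

RES = [0xdb, 0x70, 0xb2, 0x1e, 0xb5, 0x88, 0xc6, 0xba]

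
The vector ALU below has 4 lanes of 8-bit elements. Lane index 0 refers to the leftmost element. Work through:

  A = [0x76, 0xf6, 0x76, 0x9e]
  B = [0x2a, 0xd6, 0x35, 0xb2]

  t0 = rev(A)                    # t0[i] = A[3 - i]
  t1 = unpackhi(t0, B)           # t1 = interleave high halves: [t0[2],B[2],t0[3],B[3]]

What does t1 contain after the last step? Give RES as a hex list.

RES = [0xf6, 0x35, 0x76, 0xb2]

t0 = [0x9e, 0x76, 0xf6, 0x76]
t1 = [0xf6, 0x35, 0x76, 0xb2]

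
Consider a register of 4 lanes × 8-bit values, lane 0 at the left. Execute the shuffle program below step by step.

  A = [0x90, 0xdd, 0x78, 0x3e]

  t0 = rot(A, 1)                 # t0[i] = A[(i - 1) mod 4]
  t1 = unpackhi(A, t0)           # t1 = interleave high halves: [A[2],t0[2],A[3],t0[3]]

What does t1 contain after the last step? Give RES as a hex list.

RES = [0x78, 0xdd, 0x3e, 0x78]

  t0: 3e 90 dd 78
  t1: 78 dd 3e 78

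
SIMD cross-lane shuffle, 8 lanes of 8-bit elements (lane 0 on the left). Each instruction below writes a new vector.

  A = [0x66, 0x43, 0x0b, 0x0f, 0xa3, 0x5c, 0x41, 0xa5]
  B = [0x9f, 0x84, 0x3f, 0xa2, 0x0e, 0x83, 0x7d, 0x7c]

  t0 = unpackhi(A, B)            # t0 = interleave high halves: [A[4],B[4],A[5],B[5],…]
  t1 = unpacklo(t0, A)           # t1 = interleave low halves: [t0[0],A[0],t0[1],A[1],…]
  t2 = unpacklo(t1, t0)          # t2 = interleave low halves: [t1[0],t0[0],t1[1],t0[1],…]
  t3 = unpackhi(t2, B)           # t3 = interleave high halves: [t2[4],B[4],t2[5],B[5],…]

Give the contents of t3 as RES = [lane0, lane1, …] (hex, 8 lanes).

RES = [ 0x0e  0x0e  0x5c  0x83  0x43  0x7d  0x83  0x7c ]

t0 = [0xa3, 0x0e, 0x5c, 0x83, 0x41, 0x7d, 0xa5, 0x7c]
t1 = [0xa3, 0x66, 0x0e, 0x43, 0x5c, 0x0b, 0x83, 0x0f]
t2 = [0xa3, 0xa3, 0x66, 0x0e, 0x0e, 0x5c, 0x43, 0x83]
t3 = [0x0e, 0x0e, 0x5c, 0x83, 0x43, 0x7d, 0x83, 0x7c]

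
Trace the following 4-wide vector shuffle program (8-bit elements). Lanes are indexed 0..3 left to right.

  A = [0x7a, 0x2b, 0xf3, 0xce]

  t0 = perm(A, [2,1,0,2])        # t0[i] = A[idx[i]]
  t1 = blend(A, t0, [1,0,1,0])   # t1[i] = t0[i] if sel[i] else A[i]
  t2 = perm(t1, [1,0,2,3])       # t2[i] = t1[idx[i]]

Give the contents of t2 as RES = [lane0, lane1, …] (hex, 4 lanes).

  t0: f3 2b 7a f3
  t1: f3 2b 7a ce
  t2: 2b f3 7a ce

RES = [ 0x2b  0xf3  0x7a  0xce ]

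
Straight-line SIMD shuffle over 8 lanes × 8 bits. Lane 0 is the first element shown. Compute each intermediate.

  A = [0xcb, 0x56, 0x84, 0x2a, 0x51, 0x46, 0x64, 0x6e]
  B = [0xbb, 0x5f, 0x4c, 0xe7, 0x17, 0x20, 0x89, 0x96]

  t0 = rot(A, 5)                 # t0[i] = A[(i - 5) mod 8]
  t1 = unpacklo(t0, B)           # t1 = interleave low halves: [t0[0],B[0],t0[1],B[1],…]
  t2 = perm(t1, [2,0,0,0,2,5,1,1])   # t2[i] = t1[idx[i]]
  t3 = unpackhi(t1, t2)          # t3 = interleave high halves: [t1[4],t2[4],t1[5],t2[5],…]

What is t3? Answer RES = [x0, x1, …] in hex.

RES = [ 0x46  0x51  0x4c  0x4c  0x64  0xbb  0xe7  0xbb ]

  t0: 2a 51 46 64 6e cb 56 84
  t1: 2a bb 51 5f 46 4c 64 e7
  t2: 51 2a 2a 2a 51 4c bb bb
  t3: 46 51 4c 4c 64 bb e7 bb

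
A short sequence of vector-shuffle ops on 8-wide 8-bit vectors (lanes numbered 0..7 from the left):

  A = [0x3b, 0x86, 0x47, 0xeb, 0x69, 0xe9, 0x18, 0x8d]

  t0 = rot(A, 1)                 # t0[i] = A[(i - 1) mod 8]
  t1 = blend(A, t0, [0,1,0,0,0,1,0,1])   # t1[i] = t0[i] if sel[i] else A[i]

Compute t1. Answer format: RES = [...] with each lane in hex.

RES = [0x3b, 0x3b, 0x47, 0xeb, 0x69, 0x69, 0x18, 0x18]

t0 = [0x8d, 0x3b, 0x86, 0x47, 0xeb, 0x69, 0xe9, 0x18]
t1 = [0x3b, 0x3b, 0x47, 0xeb, 0x69, 0x69, 0x18, 0x18]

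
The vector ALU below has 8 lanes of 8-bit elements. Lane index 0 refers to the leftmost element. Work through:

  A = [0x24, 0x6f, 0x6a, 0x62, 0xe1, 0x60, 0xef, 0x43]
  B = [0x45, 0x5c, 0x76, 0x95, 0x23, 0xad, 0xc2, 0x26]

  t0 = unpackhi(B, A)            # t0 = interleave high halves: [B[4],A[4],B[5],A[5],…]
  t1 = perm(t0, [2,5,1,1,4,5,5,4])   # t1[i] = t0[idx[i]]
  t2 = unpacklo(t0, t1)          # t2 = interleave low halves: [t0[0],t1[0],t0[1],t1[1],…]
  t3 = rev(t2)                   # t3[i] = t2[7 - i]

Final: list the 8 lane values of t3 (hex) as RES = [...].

  t0: 23 e1 ad 60 c2 ef 26 43
  t1: ad ef e1 e1 c2 ef ef c2
  t2: 23 ad e1 ef ad e1 60 e1
  t3: e1 60 e1 ad ef e1 ad 23

RES = [ 0xe1  0x60  0xe1  0xad  0xef  0xe1  0xad  0x23 ]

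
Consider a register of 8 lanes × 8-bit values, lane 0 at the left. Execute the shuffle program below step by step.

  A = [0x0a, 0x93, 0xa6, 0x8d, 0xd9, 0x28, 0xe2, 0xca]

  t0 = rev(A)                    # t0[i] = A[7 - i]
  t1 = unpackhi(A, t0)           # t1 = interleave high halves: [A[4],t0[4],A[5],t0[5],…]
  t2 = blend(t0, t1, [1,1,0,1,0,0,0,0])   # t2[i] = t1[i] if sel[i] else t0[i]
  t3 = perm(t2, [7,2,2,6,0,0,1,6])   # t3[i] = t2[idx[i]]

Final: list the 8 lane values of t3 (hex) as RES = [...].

RES = [0x0a, 0x28, 0x28, 0x93, 0xd9, 0xd9, 0x8d, 0x93]

→ t0 |ca|e2|28|d9|8d|a6|93|0a|
→ t1 |d9|8d|28|a6|e2|93|ca|0a|
→ t2 |d9|8d|28|a6|8d|a6|93|0a|
→ t3 |0a|28|28|93|d9|d9|8d|93|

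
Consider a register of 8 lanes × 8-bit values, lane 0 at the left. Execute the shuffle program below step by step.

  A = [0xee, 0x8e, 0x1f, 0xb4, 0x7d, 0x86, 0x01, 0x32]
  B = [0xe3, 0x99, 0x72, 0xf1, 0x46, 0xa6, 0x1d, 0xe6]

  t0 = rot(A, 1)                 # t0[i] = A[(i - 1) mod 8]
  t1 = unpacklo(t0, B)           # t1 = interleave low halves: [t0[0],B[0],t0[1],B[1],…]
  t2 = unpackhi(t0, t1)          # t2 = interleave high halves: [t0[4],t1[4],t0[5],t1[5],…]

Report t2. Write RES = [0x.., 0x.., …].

→ t0 |32|ee|8e|1f|b4|7d|86|01|
→ t1 |32|e3|ee|99|8e|72|1f|f1|
→ t2 |b4|8e|7d|72|86|1f|01|f1|

RES = [0xb4, 0x8e, 0x7d, 0x72, 0x86, 0x1f, 0x01, 0xf1]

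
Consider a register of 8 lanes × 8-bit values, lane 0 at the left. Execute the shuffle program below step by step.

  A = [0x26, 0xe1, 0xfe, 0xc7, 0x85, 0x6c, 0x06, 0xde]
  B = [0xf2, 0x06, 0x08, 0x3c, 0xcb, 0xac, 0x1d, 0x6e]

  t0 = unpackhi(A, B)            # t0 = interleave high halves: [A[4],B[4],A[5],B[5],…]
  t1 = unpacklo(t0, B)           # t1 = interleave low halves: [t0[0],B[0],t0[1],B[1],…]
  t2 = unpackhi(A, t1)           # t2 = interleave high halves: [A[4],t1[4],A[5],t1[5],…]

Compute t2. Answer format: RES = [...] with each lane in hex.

  t0: 85 cb 6c ac 06 1d de 6e
  t1: 85 f2 cb 06 6c 08 ac 3c
  t2: 85 6c 6c 08 06 ac de 3c

RES = [0x85, 0x6c, 0x6c, 0x08, 0x06, 0xac, 0xde, 0x3c]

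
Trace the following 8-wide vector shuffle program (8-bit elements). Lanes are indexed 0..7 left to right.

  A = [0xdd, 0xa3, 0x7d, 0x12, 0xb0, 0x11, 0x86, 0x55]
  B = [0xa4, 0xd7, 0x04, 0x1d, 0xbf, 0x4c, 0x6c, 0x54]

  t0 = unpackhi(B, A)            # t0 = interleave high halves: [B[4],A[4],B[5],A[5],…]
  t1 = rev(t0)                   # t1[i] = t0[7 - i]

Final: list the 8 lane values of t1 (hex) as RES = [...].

  t0: bf b0 4c 11 6c 86 54 55
  t1: 55 54 86 6c 11 4c b0 bf

RES = [0x55, 0x54, 0x86, 0x6c, 0x11, 0x4c, 0xb0, 0xbf]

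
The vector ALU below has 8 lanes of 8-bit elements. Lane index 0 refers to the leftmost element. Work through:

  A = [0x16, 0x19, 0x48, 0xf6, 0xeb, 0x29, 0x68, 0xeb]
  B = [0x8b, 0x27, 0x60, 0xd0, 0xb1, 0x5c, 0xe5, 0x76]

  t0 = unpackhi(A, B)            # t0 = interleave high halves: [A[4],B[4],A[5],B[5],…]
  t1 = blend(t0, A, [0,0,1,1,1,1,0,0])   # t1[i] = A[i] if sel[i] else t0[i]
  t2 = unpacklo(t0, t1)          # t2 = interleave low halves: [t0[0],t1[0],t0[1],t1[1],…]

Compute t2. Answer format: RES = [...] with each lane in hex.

t0 = [0xeb, 0xb1, 0x29, 0x5c, 0x68, 0xe5, 0xeb, 0x76]
t1 = [0xeb, 0xb1, 0x48, 0xf6, 0xeb, 0x29, 0xeb, 0x76]
t2 = [0xeb, 0xeb, 0xb1, 0xb1, 0x29, 0x48, 0x5c, 0xf6]

RES = [0xeb, 0xeb, 0xb1, 0xb1, 0x29, 0x48, 0x5c, 0xf6]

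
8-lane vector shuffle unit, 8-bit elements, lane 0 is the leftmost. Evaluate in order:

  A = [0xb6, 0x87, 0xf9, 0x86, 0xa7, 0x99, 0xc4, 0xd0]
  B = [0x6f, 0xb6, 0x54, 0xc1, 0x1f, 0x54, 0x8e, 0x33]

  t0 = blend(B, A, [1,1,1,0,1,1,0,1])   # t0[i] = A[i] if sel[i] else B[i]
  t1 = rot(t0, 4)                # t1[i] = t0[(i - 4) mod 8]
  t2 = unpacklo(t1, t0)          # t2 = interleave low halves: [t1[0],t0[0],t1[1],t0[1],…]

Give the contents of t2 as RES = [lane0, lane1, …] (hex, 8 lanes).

  t0: b6 87 f9 c1 a7 99 8e d0
  t1: a7 99 8e d0 b6 87 f9 c1
  t2: a7 b6 99 87 8e f9 d0 c1

RES = [ 0xa7  0xb6  0x99  0x87  0x8e  0xf9  0xd0  0xc1 ]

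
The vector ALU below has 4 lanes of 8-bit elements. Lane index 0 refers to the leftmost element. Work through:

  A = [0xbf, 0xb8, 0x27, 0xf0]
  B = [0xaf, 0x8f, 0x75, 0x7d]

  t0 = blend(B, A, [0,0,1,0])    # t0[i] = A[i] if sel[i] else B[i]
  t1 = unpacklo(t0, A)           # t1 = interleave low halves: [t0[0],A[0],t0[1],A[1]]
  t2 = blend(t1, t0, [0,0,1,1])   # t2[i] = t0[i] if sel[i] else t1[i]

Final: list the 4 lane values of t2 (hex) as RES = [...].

RES = [ 0xaf  0xbf  0x27  0x7d ]

t0 = [0xaf, 0x8f, 0x27, 0x7d]
t1 = [0xaf, 0xbf, 0x8f, 0xb8]
t2 = [0xaf, 0xbf, 0x27, 0x7d]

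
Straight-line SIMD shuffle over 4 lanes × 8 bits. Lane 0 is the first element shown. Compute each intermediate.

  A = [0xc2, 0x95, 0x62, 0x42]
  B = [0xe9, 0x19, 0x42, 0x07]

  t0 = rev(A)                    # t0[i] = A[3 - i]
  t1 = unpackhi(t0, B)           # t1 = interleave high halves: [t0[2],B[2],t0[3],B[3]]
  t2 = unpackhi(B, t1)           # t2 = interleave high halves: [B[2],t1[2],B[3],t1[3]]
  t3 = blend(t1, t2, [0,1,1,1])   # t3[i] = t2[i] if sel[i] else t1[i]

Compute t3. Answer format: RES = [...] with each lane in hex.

RES = [0x95, 0xc2, 0x07, 0x07]

→ t0 |42|62|95|c2|
→ t1 |95|42|c2|07|
→ t2 |42|c2|07|07|
→ t3 |95|c2|07|07|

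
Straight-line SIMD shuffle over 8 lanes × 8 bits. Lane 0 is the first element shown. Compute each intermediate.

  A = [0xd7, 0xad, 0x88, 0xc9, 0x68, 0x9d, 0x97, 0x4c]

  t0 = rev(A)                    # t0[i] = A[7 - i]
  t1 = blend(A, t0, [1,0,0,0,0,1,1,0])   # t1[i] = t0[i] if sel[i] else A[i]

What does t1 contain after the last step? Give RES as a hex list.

  t0: 4c 97 9d 68 c9 88 ad d7
  t1: 4c ad 88 c9 68 88 ad 4c

RES = [0x4c, 0xad, 0x88, 0xc9, 0x68, 0x88, 0xad, 0x4c]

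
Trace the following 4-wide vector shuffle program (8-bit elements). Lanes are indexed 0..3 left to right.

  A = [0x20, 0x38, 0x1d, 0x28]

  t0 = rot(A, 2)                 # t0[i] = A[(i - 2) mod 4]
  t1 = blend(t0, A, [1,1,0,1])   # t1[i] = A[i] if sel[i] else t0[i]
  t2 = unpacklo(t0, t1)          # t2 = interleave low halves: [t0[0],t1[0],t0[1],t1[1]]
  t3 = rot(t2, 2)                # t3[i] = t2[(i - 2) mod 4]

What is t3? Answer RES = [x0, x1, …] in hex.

→ t0 |1d|28|20|38|
→ t1 |20|38|20|28|
→ t2 |1d|20|28|38|
→ t3 |28|38|1d|20|

RES = [ 0x28  0x38  0x1d  0x20 ]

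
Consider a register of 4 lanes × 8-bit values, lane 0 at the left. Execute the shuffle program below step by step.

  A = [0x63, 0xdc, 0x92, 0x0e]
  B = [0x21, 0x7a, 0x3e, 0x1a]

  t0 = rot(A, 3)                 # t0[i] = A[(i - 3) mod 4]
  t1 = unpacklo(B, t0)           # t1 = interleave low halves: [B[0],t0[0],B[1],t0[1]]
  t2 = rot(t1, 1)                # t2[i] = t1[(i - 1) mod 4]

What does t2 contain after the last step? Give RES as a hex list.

RES = [ 0x92  0x21  0xdc  0x7a ]

  t0: dc 92 0e 63
  t1: 21 dc 7a 92
  t2: 92 21 dc 7a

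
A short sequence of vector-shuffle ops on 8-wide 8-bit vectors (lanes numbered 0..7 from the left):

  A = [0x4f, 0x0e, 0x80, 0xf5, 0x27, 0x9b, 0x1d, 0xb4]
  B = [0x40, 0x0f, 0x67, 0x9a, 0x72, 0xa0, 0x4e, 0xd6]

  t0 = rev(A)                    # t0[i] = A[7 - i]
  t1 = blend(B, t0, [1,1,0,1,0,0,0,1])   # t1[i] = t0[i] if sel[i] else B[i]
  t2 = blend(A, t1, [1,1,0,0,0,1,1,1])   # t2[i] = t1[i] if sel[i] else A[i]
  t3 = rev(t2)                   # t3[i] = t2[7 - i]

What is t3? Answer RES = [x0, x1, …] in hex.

  t0: b4 1d 9b 27 f5 80 0e 4f
  t1: b4 1d 67 27 72 a0 4e 4f
  t2: b4 1d 80 f5 27 a0 4e 4f
  t3: 4f 4e a0 27 f5 80 1d b4

RES = [0x4f, 0x4e, 0xa0, 0x27, 0xf5, 0x80, 0x1d, 0xb4]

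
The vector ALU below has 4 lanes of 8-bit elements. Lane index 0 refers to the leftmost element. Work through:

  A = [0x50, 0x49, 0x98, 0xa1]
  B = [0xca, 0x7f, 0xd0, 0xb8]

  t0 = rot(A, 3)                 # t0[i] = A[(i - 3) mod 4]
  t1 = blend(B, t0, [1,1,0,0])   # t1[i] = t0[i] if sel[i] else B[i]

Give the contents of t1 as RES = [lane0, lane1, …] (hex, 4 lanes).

  t0: 49 98 a1 50
  t1: 49 98 d0 b8

RES = [0x49, 0x98, 0xd0, 0xb8]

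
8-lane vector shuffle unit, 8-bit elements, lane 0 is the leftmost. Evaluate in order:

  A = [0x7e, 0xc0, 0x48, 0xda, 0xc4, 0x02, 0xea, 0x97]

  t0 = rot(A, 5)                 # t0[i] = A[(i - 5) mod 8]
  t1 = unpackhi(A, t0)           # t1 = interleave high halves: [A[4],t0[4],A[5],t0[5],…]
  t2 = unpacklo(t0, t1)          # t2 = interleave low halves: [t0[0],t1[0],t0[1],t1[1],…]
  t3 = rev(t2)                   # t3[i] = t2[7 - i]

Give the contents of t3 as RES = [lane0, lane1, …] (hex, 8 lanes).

t0 = [0xda, 0xc4, 0x02, 0xea, 0x97, 0x7e, 0xc0, 0x48]
t1 = [0xc4, 0x97, 0x02, 0x7e, 0xea, 0xc0, 0x97, 0x48]
t2 = [0xda, 0xc4, 0xc4, 0x97, 0x02, 0x02, 0xea, 0x7e]
t3 = [0x7e, 0xea, 0x02, 0x02, 0x97, 0xc4, 0xc4, 0xda]

RES = [ 0x7e  0xea  0x02  0x02  0x97  0xc4  0xc4  0xda ]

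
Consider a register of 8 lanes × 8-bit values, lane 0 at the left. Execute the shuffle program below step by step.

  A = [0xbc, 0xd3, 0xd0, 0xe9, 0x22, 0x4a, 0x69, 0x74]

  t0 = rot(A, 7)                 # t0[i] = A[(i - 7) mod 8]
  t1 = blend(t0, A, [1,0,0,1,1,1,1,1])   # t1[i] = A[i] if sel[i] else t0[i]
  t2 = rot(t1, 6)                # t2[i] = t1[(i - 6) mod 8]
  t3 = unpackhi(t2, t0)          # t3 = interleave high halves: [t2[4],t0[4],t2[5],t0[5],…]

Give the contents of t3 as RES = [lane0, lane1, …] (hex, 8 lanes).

→ t0 |d3|d0|e9|22|4a|69|74|bc|
→ t1 |bc|d0|e9|e9|22|4a|69|74|
→ t2 |e9|e9|22|4a|69|74|bc|d0|
→ t3 |69|4a|74|69|bc|74|d0|bc|

RES = [ 0x69  0x4a  0x74  0x69  0xbc  0x74  0xd0  0xbc ]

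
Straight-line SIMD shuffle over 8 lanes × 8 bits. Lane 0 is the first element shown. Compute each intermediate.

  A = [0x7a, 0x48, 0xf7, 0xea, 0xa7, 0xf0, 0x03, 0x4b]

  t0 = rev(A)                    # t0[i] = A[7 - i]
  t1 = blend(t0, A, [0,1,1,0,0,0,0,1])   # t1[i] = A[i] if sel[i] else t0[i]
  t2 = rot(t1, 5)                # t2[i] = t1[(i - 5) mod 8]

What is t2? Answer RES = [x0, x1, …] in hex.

RES = [0xa7, 0xea, 0xf7, 0x48, 0x4b, 0x4b, 0x48, 0xf7]

→ t0 |4b|03|f0|a7|ea|f7|48|7a|
→ t1 |4b|48|f7|a7|ea|f7|48|4b|
→ t2 |a7|ea|f7|48|4b|4b|48|f7|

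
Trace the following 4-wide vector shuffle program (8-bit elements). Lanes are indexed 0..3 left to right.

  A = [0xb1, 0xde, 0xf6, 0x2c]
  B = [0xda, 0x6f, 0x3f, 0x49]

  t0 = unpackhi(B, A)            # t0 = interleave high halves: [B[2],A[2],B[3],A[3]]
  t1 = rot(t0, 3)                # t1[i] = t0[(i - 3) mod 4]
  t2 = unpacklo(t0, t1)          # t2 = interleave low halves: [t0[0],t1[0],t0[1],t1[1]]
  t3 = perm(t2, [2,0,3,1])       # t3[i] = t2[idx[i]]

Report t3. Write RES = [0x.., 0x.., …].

RES = [0xf6, 0x3f, 0x49, 0xf6]

t0 = [0x3f, 0xf6, 0x49, 0x2c]
t1 = [0xf6, 0x49, 0x2c, 0x3f]
t2 = [0x3f, 0xf6, 0xf6, 0x49]
t3 = [0xf6, 0x3f, 0x49, 0xf6]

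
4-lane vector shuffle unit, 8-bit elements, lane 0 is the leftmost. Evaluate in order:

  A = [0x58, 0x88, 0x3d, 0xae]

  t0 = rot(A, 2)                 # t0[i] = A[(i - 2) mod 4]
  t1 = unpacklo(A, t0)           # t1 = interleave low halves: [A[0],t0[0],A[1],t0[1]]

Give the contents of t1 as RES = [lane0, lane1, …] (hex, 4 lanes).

RES = [0x58, 0x3d, 0x88, 0xae]

  t0: 3d ae 58 88
  t1: 58 3d 88 ae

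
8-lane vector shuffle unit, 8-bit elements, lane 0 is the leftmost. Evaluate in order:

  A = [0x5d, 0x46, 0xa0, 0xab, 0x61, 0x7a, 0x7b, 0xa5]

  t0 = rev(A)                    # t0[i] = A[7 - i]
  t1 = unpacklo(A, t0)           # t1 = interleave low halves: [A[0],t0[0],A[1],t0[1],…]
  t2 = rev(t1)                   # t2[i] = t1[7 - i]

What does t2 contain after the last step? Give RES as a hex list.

RES = [0x61, 0xab, 0x7a, 0xa0, 0x7b, 0x46, 0xa5, 0x5d]

→ t0 |a5|7b|7a|61|ab|a0|46|5d|
→ t1 |5d|a5|46|7b|a0|7a|ab|61|
→ t2 |61|ab|7a|a0|7b|46|a5|5d|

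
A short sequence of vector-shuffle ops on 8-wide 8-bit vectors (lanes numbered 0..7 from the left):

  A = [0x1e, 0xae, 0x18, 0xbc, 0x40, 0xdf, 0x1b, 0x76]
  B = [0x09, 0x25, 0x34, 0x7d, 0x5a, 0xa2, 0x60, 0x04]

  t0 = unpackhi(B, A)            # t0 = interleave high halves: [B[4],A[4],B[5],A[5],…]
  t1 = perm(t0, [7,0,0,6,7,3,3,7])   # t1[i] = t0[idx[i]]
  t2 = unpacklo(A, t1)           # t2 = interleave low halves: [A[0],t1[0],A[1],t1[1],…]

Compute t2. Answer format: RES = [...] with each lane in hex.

RES = [0x1e, 0x76, 0xae, 0x5a, 0x18, 0x5a, 0xbc, 0x04]

t0 = [0x5a, 0x40, 0xa2, 0xdf, 0x60, 0x1b, 0x04, 0x76]
t1 = [0x76, 0x5a, 0x5a, 0x04, 0x76, 0xdf, 0xdf, 0x76]
t2 = [0x1e, 0x76, 0xae, 0x5a, 0x18, 0x5a, 0xbc, 0x04]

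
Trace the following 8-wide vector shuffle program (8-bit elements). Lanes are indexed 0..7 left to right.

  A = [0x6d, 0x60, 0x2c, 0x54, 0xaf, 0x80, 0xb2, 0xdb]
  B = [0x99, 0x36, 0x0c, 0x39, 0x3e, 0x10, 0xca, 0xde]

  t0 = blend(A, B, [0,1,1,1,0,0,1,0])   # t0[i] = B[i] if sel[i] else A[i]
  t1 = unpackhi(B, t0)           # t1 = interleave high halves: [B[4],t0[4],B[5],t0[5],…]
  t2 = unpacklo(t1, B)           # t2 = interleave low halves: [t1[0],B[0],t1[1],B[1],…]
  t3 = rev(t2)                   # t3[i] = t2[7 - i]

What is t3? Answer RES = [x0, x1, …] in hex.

→ t0 |6d|36|0c|39|af|80|ca|db|
→ t1 |3e|af|10|80|ca|ca|de|db|
→ t2 |3e|99|af|36|10|0c|80|39|
→ t3 |39|80|0c|10|36|af|99|3e|

RES = [0x39, 0x80, 0x0c, 0x10, 0x36, 0xaf, 0x99, 0x3e]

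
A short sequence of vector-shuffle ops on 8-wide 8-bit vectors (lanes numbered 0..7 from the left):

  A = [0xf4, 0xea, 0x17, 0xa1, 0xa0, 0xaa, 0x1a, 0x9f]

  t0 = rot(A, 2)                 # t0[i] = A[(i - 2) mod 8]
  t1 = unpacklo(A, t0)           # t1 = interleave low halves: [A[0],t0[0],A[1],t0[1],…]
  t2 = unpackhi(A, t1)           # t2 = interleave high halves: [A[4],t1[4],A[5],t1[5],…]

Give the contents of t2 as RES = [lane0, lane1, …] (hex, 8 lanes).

RES = [0xa0, 0x17, 0xaa, 0xf4, 0x1a, 0xa1, 0x9f, 0xea]

t0 = [0x1a, 0x9f, 0xf4, 0xea, 0x17, 0xa1, 0xa0, 0xaa]
t1 = [0xf4, 0x1a, 0xea, 0x9f, 0x17, 0xf4, 0xa1, 0xea]
t2 = [0xa0, 0x17, 0xaa, 0xf4, 0x1a, 0xa1, 0x9f, 0xea]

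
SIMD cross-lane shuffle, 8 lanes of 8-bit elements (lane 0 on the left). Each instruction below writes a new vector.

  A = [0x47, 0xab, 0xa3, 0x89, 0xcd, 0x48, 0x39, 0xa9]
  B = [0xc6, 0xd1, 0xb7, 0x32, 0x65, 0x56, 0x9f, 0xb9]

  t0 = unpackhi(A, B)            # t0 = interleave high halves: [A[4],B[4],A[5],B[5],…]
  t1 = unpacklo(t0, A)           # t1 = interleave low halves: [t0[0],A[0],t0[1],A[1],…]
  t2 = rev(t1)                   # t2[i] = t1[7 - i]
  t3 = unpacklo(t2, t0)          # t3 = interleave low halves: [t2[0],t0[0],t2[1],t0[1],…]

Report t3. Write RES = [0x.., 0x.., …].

RES = [0x89, 0xcd, 0x56, 0x65, 0xa3, 0x48, 0x48, 0x56]

  t0: cd 65 48 56 39 9f a9 b9
  t1: cd 47 65 ab 48 a3 56 89
  t2: 89 56 a3 48 ab 65 47 cd
  t3: 89 cd 56 65 a3 48 48 56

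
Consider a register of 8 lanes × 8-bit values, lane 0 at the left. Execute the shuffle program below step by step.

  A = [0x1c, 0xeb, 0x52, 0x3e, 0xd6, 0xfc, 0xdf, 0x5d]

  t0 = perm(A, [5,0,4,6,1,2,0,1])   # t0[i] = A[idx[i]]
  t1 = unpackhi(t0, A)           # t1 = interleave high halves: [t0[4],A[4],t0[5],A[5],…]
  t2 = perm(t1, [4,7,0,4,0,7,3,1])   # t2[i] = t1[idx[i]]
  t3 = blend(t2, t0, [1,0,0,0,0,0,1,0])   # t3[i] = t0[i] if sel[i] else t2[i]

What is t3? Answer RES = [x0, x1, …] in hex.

t0 = [0xfc, 0x1c, 0xd6, 0xdf, 0xeb, 0x52, 0x1c, 0xeb]
t1 = [0xeb, 0xd6, 0x52, 0xfc, 0x1c, 0xdf, 0xeb, 0x5d]
t2 = [0x1c, 0x5d, 0xeb, 0x1c, 0xeb, 0x5d, 0xfc, 0xd6]
t3 = [0xfc, 0x5d, 0xeb, 0x1c, 0xeb, 0x5d, 0x1c, 0xd6]

RES = [0xfc, 0x5d, 0xeb, 0x1c, 0xeb, 0x5d, 0x1c, 0xd6]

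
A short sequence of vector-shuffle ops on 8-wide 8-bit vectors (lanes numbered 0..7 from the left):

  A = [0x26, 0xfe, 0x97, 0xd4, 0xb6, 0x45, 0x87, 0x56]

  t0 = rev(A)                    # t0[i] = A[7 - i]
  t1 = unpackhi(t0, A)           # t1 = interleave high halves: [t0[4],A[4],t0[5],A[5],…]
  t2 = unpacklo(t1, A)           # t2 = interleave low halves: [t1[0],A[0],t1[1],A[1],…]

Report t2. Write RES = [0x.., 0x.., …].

→ t0 |56|87|45|b6|d4|97|fe|26|
→ t1 |d4|b6|97|45|fe|87|26|56|
→ t2 |d4|26|b6|fe|97|97|45|d4|

RES = [0xd4, 0x26, 0xb6, 0xfe, 0x97, 0x97, 0x45, 0xd4]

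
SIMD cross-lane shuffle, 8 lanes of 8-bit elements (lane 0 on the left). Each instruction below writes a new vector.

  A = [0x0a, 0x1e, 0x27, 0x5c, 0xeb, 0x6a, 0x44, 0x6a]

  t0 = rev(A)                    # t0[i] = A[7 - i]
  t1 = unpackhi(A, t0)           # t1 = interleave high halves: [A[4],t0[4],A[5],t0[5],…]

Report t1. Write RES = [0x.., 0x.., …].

t0 = [0x6a, 0x44, 0x6a, 0xeb, 0x5c, 0x27, 0x1e, 0x0a]
t1 = [0xeb, 0x5c, 0x6a, 0x27, 0x44, 0x1e, 0x6a, 0x0a]

RES = [0xeb, 0x5c, 0x6a, 0x27, 0x44, 0x1e, 0x6a, 0x0a]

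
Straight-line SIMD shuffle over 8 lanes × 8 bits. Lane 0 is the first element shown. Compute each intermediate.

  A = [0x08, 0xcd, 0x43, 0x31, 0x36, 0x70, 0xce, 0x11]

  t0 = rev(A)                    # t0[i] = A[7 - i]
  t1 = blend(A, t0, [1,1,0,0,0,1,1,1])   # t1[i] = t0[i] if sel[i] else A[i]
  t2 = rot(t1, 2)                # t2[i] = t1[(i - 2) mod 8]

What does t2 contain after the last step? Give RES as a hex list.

→ t0 |11|ce|70|36|31|43|cd|08|
→ t1 |11|ce|43|31|36|43|cd|08|
→ t2 |cd|08|11|ce|43|31|36|43|

RES = [0xcd, 0x08, 0x11, 0xce, 0x43, 0x31, 0x36, 0x43]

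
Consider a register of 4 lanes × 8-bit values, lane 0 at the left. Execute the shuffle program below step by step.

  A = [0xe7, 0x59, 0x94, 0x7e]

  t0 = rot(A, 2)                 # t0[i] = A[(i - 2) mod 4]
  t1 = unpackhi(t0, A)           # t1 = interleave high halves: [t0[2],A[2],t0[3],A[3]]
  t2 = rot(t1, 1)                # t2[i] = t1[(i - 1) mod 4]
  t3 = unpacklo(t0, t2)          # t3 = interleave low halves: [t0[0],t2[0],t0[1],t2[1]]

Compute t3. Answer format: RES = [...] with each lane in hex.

RES = [0x94, 0x7e, 0x7e, 0xe7]

→ t0 |94|7e|e7|59|
→ t1 |e7|94|59|7e|
→ t2 |7e|e7|94|59|
→ t3 |94|7e|7e|e7|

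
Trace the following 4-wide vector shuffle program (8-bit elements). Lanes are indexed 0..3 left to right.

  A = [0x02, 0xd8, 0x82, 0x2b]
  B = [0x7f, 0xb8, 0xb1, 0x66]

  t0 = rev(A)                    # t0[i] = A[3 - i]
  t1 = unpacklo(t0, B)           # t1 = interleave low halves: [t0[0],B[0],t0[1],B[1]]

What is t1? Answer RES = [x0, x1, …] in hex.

→ t0 |2b|82|d8|02|
→ t1 |2b|7f|82|b8|

RES = [0x2b, 0x7f, 0x82, 0xb8]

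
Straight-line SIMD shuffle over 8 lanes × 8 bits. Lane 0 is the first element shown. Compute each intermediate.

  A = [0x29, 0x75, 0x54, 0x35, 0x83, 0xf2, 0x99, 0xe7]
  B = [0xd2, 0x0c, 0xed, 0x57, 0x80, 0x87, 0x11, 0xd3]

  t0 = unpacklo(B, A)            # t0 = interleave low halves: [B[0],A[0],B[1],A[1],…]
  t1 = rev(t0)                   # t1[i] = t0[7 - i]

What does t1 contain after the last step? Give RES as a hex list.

RES = [ 0x35  0x57  0x54  0xed  0x75  0x0c  0x29  0xd2 ]

→ t0 |d2|29|0c|75|ed|54|57|35|
→ t1 |35|57|54|ed|75|0c|29|d2|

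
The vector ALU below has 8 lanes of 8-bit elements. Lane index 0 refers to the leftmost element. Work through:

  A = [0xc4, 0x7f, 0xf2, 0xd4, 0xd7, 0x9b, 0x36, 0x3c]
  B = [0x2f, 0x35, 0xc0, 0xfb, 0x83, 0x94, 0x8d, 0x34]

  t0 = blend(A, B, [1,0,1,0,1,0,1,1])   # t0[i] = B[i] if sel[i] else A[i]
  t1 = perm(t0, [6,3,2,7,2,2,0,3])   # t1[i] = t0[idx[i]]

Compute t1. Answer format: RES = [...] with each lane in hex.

RES = [ 0x8d  0xd4  0xc0  0x34  0xc0  0xc0  0x2f  0xd4 ]

  t0: 2f 7f c0 d4 83 9b 8d 34
  t1: 8d d4 c0 34 c0 c0 2f d4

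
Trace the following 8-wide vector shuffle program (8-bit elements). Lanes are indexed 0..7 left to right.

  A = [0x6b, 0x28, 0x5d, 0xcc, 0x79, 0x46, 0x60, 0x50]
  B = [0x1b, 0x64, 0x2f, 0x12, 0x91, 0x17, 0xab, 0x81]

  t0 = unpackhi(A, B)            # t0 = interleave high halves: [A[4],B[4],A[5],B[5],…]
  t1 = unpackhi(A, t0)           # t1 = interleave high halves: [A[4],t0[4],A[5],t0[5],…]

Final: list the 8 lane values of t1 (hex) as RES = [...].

t0 = [0x79, 0x91, 0x46, 0x17, 0x60, 0xab, 0x50, 0x81]
t1 = [0x79, 0x60, 0x46, 0xab, 0x60, 0x50, 0x50, 0x81]

RES = [ 0x79  0x60  0x46  0xab  0x60  0x50  0x50  0x81 ]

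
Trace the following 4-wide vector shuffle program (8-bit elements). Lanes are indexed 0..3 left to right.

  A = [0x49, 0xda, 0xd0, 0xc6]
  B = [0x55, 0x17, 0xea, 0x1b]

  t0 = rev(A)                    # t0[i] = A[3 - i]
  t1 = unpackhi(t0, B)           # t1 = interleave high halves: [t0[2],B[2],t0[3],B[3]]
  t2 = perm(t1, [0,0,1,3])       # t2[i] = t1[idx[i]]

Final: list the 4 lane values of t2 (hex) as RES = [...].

RES = [ 0xda  0xda  0xea  0x1b ]

→ t0 |c6|d0|da|49|
→ t1 |da|ea|49|1b|
→ t2 |da|da|ea|1b|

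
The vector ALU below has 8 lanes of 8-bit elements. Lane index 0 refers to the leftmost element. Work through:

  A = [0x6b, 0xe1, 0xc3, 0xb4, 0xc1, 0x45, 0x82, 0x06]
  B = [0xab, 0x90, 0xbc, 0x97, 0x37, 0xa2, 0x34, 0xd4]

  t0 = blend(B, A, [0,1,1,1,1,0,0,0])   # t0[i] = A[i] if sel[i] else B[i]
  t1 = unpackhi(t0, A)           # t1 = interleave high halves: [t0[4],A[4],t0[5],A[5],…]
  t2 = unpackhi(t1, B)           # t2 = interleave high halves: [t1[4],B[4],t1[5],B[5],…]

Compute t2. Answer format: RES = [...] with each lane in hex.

  t0: ab e1 c3 b4 c1 a2 34 d4
  t1: c1 c1 a2 45 34 82 d4 06
  t2: 34 37 82 a2 d4 34 06 d4

RES = [0x34, 0x37, 0x82, 0xa2, 0xd4, 0x34, 0x06, 0xd4]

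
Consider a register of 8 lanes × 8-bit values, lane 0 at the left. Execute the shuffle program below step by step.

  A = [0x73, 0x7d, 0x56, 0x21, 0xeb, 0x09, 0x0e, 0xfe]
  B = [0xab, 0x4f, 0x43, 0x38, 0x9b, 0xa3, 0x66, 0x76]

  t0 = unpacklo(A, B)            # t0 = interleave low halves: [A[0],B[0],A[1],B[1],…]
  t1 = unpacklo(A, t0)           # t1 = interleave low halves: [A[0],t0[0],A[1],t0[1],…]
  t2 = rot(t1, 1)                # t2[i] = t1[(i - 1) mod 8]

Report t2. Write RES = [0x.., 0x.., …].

  t0: 73 ab 7d 4f 56 43 21 38
  t1: 73 73 7d ab 56 7d 21 4f
  t2: 4f 73 73 7d ab 56 7d 21

RES = [ 0x4f  0x73  0x73  0x7d  0xab  0x56  0x7d  0x21 ]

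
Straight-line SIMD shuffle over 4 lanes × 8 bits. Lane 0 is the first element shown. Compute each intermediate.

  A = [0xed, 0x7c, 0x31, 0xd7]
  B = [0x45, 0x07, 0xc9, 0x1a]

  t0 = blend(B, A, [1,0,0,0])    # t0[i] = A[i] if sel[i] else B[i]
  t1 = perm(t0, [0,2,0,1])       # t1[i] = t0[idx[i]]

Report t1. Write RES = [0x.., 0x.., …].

RES = [ 0xed  0xc9  0xed  0x07 ]

→ t0 |ed|07|c9|1a|
→ t1 |ed|c9|ed|07|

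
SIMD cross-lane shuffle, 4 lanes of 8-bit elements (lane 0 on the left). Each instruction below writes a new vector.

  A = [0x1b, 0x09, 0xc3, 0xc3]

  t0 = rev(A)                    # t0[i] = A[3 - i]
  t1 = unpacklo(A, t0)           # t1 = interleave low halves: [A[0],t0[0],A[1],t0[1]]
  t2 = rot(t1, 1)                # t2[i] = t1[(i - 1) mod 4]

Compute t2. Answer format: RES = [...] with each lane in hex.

  t0: c3 c3 09 1b
  t1: 1b c3 09 c3
  t2: c3 1b c3 09

RES = [ 0xc3  0x1b  0xc3  0x09 ]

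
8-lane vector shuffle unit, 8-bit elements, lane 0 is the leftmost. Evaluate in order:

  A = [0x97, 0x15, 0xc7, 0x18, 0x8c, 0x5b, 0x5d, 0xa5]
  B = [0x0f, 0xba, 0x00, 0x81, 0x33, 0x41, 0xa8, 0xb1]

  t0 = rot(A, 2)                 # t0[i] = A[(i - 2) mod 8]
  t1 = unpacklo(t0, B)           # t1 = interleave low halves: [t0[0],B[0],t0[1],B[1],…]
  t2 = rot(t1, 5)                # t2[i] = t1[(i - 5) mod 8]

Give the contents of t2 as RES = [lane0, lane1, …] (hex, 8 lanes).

RES = [0xba, 0x97, 0x00, 0x15, 0x81, 0x5d, 0x0f, 0xa5]

  t0: 5d a5 97 15 c7 18 8c 5b
  t1: 5d 0f a5 ba 97 00 15 81
  t2: ba 97 00 15 81 5d 0f a5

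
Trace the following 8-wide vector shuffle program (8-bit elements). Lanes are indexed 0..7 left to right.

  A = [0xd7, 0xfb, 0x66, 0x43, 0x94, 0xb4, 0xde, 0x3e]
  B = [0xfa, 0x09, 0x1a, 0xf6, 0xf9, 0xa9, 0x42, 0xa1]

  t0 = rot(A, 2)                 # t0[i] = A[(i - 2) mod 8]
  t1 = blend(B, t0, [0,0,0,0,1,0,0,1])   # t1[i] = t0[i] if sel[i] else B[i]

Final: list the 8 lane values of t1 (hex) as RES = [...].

RES = [0xfa, 0x09, 0x1a, 0xf6, 0x66, 0xa9, 0x42, 0xb4]

t0 = [0xde, 0x3e, 0xd7, 0xfb, 0x66, 0x43, 0x94, 0xb4]
t1 = [0xfa, 0x09, 0x1a, 0xf6, 0x66, 0xa9, 0x42, 0xb4]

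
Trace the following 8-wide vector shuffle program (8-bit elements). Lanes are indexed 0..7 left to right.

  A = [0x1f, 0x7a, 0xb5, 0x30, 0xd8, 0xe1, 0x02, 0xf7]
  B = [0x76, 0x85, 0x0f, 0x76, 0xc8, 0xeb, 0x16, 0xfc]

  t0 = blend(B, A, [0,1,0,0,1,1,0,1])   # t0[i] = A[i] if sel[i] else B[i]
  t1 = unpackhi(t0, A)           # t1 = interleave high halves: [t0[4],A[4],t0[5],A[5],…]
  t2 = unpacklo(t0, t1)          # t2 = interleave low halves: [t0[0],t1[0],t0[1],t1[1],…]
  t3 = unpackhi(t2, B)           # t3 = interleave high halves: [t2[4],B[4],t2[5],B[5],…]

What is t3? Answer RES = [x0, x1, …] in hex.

RES = [ 0x0f  0xc8  0xe1  0xeb  0x76  0x16  0xe1  0xfc ]

t0 = [0x76, 0x7a, 0x0f, 0x76, 0xd8, 0xe1, 0x16, 0xf7]
t1 = [0xd8, 0xd8, 0xe1, 0xe1, 0x16, 0x02, 0xf7, 0xf7]
t2 = [0x76, 0xd8, 0x7a, 0xd8, 0x0f, 0xe1, 0x76, 0xe1]
t3 = [0x0f, 0xc8, 0xe1, 0xeb, 0x76, 0x16, 0xe1, 0xfc]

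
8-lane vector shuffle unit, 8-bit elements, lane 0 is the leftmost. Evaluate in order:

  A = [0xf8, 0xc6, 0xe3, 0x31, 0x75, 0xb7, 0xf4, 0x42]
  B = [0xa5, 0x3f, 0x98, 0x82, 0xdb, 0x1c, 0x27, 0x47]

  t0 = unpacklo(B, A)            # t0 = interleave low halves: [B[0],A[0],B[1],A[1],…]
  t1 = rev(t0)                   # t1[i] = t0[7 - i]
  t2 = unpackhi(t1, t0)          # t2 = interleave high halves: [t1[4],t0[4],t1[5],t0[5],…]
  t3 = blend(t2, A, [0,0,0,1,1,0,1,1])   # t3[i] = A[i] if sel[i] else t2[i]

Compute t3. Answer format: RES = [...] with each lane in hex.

t0 = [0xa5, 0xf8, 0x3f, 0xc6, 0x98, 0xe3, 0x82, 0x31]
t1 = [0x31, 0x82, 0xe3, 0x98, 0xc6, 0x3f, 0xf8, 0xa5]
t2 = [0xc6, 0x98, 0x3f, 0xe3, 0xf8, 0x82, 0xa5, 0x31]
t3 = [0xc6, 0x98, 0x3f, 0x31, 0x75, 0x82, 0xf4, 0x42]

RES = [ 0xc6  0x98  0x3f  0x31  0x75  0x82  0xf4  0x42 ]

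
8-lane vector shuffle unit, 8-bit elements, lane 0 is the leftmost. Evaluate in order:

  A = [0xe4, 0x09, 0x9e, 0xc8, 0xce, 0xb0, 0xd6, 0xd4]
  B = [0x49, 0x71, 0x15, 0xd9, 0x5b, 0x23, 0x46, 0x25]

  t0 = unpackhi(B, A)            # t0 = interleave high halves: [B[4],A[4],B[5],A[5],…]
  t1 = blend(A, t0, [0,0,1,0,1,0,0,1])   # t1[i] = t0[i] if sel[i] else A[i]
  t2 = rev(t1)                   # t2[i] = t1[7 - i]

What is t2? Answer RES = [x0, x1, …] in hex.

RES = [ 0xd4  0xd6  0xb0  0x46  0xc8  0x23  0x09  0xe4 ]

→ t0 |5b|ce|23|b0|46|d6|25|d4|
→ t1 |e4|09|23|c8|46|b0|d6|d4|
→ t2 |d4|d6|b0|46|c8|23|09|e4|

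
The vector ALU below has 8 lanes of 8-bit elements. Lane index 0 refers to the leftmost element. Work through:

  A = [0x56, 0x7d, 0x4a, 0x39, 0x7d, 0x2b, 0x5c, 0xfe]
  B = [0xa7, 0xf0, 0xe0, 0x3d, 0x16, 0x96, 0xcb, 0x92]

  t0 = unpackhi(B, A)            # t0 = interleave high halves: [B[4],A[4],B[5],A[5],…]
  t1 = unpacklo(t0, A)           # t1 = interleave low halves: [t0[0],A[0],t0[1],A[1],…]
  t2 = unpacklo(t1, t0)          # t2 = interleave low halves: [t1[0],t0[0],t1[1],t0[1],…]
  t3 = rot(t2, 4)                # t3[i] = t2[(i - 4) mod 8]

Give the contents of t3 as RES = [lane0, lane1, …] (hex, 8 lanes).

RES = [ 0x7d  0x96  0x7d  0x2b  0x16  0x16  0x56  0x7d ]

t0 = [0x16, 0x7d, 0x96, 0x2b, 0xcb, 0x5c, 0x92, 0xfe]
t1 = [0x16, 0x56, 0x7d, 0x7d, 0x96, 0x4a, 0x2b, 0x39]
t2 = [0x16, 0x16, 0x56, 0x7d, 0x7d, 0x96, 0x7d, 0x2b]
t3 = [0x7d, 0x96, 0x7d, 0x2b, 0x16, 0x16, 0x56, 0x7d]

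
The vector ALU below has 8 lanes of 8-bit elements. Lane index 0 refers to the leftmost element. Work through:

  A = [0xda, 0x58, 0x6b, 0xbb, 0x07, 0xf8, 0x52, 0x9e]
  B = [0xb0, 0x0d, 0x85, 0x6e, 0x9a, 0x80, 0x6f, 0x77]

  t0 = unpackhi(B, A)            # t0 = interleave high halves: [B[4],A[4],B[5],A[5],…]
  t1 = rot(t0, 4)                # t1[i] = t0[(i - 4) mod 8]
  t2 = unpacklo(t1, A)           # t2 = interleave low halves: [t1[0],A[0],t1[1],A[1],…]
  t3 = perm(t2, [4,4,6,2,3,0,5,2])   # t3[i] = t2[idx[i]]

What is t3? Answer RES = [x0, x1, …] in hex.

  t0: 9a 07 80 f8 6f 52 77 9e
  t1: 6f 52 77 9e 9a 07 80 f8
  t2: 6f da 52 58 77 6b 9e bb
  t3: 77 77 9e 52 58 6f 6b 52

RES = [0x77, 0x77, 0x9e, 0x52, 0x58, 0x6f, 0x6b, 0x52]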